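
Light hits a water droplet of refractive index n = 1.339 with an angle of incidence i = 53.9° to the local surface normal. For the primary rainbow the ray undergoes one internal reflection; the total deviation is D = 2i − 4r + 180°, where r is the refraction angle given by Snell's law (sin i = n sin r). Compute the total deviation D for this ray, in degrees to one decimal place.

sin r = sin 53.9° / 1.339 = 0.8080/1.339 = 0.6034; r = 37.12°.
D = 2·53.9° − 4·37.12° + 180° = 107.80° − 148.46° + 180° = 139.34°.

139.3°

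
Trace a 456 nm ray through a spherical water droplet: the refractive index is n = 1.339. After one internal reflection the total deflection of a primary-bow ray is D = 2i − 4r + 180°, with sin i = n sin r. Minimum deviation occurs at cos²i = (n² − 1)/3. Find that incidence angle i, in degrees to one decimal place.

59.1°

cos²i = (1.339² − 1)/3 = (1.79292 − 1)/3 = 0.26431.
cos i = 0.51411, so i = 59.062°.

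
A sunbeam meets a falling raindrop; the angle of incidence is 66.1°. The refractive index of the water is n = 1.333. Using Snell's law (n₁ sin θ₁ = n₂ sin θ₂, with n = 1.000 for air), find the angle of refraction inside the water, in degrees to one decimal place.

Snell: sin θ_r = sin θ_i / n = sin 66.1° / 1.333 = 0.9143 / 1.333 = 0.6859.
θ_r = arcsin(0.6859) = 43.30°.

43.3°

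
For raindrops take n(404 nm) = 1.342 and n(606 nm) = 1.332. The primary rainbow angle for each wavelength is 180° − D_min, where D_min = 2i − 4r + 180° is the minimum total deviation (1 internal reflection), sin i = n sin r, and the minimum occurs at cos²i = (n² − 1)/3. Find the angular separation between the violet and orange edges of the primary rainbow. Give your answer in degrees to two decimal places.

1.44°

At 404 nm (n = 1.342): cos²i = 0.26699 → i = 58.888°, r = 39.641°, D_min = 139.213°, rainbow angle = 40.787°.
At 606 nm (n = 1.332): cos²i = 0.25807 → i = 59.469°, r = 40.290°, D_min = 137.776°, rainbow angle = 42.224°.
Angular width = |40.787° − 42.224°| = 1.437°.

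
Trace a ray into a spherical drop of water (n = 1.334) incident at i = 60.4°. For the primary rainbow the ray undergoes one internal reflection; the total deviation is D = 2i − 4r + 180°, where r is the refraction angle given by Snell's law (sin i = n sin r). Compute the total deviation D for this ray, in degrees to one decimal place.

sin r = sin 60.4° / 1.334 = 0.8695/1.334 = 0.6518; r = 40.68°.
D = 2·60.4° − 4·40.68° + 180° = 120.80° − 162.71° + 180° = 138.09°.

138.1°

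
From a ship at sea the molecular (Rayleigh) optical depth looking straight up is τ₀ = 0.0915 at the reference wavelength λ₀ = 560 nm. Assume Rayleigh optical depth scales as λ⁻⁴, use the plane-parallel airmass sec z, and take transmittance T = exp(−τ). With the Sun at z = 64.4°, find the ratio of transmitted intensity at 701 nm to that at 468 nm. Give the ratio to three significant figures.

Airmass: sec 64.4° = 2.3144.
τ(701 nm) = 0.0915 × (560/701)⁴ × 2.3144 = 0.0915 × 0.4073 × 2.3144 = 0.0862.
τ(468 nm) = 0.0915 × (560/468)⁴ × 2.3144 = 0.0915 × 2.0501 × 2.3144 = 0.4341.
T(701)/T(468) = exp(τ_B − τ_A) = exp(0.3479) = 1.4161.

1.42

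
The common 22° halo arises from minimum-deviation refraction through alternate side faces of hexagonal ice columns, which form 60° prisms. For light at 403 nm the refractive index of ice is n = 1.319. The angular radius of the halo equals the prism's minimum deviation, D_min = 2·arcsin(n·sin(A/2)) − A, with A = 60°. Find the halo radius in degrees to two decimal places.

n·sin(A/2) = 1.319 × sin 30° = 1.319 × 0.5000 = 0.6595.
D_min = 2·arcsin(0.6595) − 60° = 2 × 41.262° − 60° = 22.524°.

22.52°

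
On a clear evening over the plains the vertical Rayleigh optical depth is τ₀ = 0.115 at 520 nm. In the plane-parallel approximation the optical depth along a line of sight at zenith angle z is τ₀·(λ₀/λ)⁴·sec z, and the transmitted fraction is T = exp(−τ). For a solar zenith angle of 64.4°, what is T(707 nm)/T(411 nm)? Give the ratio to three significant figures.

Airmass: sec 64.4° = 2.3144.
τ(707 nm) = 0.115 × (520/707)⁴ × 2.3144 = 0.115 × 0.2926 × 2.3144 = 0.0779.
τ(411 nm) = 0.115 × (520/411)⁴ × 2.3144 = 0.115 × 2.5624 × 2.3144 = 0.6820.
T(707)/T(411) = exp(τ_B − τ_A) = exp(0.6041) = 1.8296.

1.83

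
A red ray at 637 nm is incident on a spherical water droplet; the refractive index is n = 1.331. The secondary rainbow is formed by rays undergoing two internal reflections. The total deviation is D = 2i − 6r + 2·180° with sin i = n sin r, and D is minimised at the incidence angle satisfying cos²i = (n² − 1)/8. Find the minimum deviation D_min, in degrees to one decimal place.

cos²i = (1.77156 − 1)/8 = 0.09645; i = arccos(0.31056) = 71.907°.
sin r = sin 71.907°/1.331 = 0.71417; r = 45.575°.
D_min = 2·71.907° − 6·45.575° + 360° = 230.365°.

230.4°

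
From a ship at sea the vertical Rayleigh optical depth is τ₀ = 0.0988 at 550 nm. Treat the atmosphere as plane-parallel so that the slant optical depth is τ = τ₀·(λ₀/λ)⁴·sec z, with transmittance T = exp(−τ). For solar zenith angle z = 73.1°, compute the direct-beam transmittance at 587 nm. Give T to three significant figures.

0.770

sec 73.1° = 3.4399.
τ = 0.0988 × (550/587)⁴ × 3.4399 = 0.0988 × 0.7707 × 3.4399 = 0.2619.
T = exp(−0.2619) = 0.7696.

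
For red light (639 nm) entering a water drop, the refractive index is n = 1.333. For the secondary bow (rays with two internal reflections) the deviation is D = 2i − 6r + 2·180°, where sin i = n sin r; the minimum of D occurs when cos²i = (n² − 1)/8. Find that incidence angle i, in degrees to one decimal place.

71.8°

cos²i = (1.333² − 1)/8 = (1.77689 − 1)/8 = 0.09711.
cos i = 0.31163, so i = 71.843°.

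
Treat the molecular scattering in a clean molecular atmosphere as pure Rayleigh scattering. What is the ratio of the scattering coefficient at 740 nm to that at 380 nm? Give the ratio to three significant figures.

0.0695

Rayleigh scattering ∝ λ⁻⁴, so the ratio of coefficients is the inverse fourth power of the wavelength ratio.
σ(740)/σ(380) = (380/740)⁴ = (0.5135)⁴ = 0.06954.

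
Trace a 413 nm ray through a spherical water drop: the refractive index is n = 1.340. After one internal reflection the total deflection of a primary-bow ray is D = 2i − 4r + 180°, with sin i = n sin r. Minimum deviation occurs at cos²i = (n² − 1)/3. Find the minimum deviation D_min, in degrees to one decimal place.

cos²i = (1.79560 − 1)/3 = 0.26520; i = arccos(0.51498) = 59.004°.
sin r = sin 59.004°/1.340 = 0.63971; r = 39.770°.
D_min = 2·59.004° − 4·39.770° + 180° = 138.929°.

138.9°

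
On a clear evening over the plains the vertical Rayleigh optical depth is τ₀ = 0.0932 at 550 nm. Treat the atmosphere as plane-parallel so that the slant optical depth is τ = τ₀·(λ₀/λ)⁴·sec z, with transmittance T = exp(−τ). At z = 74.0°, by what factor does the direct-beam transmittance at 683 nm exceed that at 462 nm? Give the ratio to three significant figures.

1.71

Airmass: sec 74.0° = 3.6280.
τ(683 nm) = 0.0932 × (550/683)⁴ × 3.6280 = 0.0932 × 0.4205 × 3.6280 = 0.1422.
τ(462 nm) = 0.0932 × (550/462)⁴ × 3.6280 = 0.0932 × 2.0086 × 3.6280 = 0.6791.
T(683)/T(462) = exp(τ_B − τ_A) = exp(0.5370) = 1.7108.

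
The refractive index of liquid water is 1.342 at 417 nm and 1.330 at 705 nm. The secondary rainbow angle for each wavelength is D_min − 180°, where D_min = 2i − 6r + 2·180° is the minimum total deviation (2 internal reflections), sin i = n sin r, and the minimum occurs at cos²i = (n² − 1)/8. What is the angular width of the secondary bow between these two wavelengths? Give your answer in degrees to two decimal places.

3.12°

At 417 nm (n = 1.342): cos²i = 0.10012 → i = 71.554°, r = 44.981°, D_min = 233.222°, rainbow angle = 53.222°.
At 705 nm (n = 1.330): cos²i = 0.09611 → i = 71.940°, r = 45.630°, D_min = 230.101°, rainbow angle = 50.101°.
Angular width = |53.222° − 50.101°| = 3.121°.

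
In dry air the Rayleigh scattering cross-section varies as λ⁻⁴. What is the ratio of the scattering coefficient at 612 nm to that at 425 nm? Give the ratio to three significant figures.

0.233

Rayleigh scattering ∝ λ⁻⁴, so the ratio of coefficients is the inverse fourth power of the wavelength ratio.
σ(612)/σ(425) = (425/612)⁴ = (0.6944)⁴ = 0.2326.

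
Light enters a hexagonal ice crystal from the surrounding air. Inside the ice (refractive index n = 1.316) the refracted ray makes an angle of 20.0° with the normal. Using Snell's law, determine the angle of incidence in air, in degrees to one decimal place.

Snell: sin θ_i = n · sin θ_r = 1.316 × sin 20.0° = 1.316 × 0.3420 = 0.4501.
θ_i = arcsin(0.4501) = 26.75°.

26.8°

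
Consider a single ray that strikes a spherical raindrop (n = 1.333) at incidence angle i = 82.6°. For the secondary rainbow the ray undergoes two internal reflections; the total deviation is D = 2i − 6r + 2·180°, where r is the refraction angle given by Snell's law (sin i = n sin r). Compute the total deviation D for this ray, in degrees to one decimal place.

sin r = sin 82.6° / 1.333 = 0.9917/1.333 = 0.7439; r = 48.07°.
D = 2·82.6° − 6·48.07° + 2·180° = 165.20° − 288.41° + 360° = 236.79°.

236.8°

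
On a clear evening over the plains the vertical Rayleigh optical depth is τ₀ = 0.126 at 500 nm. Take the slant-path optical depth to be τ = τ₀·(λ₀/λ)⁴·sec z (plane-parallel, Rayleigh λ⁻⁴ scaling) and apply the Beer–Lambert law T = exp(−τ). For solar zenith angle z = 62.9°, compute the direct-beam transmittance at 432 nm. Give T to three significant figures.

0.609

sec 62.9° = 2.1952.
τ = 0.126 × (500/432)⁴ × 2.1952 = 0.126 × 1.7945 × 2.1952 = 0.4963.
T = exp(−0.4963) = 0.6088.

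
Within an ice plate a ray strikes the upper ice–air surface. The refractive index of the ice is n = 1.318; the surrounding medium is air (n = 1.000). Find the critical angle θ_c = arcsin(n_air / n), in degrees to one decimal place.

sin θ_c = n_air / n = 1.000 / 1.318 = 0.7587.
θ_c = arcsin(0.7587) = 49.35°.

49.4°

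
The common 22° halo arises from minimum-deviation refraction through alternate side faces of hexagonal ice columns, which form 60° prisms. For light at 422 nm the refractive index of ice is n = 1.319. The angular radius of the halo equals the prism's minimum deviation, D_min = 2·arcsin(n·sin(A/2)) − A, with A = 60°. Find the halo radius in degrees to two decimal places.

22.52°

n·sin(A/2) = 1.319 × sin 30° = 1.319 × 0.5000 = 0.6595.
D_min = 2·arcsin(0.6595) − 60° = 2 × 41.262° − 60° = 22.524°.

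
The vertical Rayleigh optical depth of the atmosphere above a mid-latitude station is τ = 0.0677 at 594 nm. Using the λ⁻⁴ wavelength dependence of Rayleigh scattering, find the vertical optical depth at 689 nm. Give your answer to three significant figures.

τ(689 nm) = τ(594 nm) × (594/689)⁴ = 0.0677 × (0.8621)⁴ = 0.0677 × 0.5524 = 0.0374.

0.0374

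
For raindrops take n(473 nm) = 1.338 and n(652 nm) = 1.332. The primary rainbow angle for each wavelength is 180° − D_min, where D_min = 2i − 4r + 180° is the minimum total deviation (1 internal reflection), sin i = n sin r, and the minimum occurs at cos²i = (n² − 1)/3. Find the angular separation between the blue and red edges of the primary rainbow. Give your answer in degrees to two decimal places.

At 473 nm (n = 1.338): cos²i = 0.26341 → i = 59.120°, r = 39.899°, D_min = 138.643°, rainbow angle = 41.357°.
At 652 nm (n = 1.332): cos²i = 0.25807 → i = 59.469°, r = 40.290°, D_min = 137.776°, rainbow angle = 42.224°.
Angular width = |41.357° − 42.224°| = 0.867°.

0.87°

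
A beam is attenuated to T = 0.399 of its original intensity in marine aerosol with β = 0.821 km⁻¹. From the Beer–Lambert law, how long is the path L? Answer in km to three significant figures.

1.12 km

Beer–Lambert: T = exp(−βL) ⇒ L = −ln(T)/β = −ln(0.399)/0.821 = 0.9188/0.821 = 1.119 km.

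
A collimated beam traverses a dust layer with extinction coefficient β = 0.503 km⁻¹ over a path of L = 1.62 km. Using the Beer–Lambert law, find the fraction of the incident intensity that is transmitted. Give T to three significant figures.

τ = β·L = 0.503 × 1.62 = 0.8149.
T = exp(−0.8149) = 0.4427.

0.443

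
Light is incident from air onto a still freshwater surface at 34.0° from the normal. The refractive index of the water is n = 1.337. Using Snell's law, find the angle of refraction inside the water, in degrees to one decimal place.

Snell: sin θ_r = sin θ_i / n = sin 34.0° / 1.337 = 0.5592 / 1.337 = 0.4182.
θ_r = arcsin(0.4182) = 24.72°.

24.7°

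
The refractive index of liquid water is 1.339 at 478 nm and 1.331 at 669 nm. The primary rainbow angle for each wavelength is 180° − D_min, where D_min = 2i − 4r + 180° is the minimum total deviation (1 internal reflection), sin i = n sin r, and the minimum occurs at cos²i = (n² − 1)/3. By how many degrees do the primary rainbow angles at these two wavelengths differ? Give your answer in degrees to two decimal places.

1.16°

At 478 nm (n = 1.339): cos²i = 0.26431 → i = 59.062°, r = 39.834°, D_min = 138.786°, rainbow angle = 41.214°.
At 669 nm (n = 1.331): cos²i = 0.25719 → i = 59.527°, r = 40.356°, D_min = 137.630°, rainbow angle = 42.370°.
Angular width = |41.214° − 42.370°| = 1.156°.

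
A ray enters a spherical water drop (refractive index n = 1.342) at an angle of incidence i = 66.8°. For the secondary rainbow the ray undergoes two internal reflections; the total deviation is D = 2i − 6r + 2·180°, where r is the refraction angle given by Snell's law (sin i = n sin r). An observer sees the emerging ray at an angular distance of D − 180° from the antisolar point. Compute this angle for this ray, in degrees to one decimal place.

54.2°

sin r = sin 66.8° / 1.342 = 0.9191/1.342 = 0.6849; r = 43.23°.
D = 2·66.8° − 6·43.23° + 2·180° = 133.60° − 259.37° + 360° = 234.23°.
Angle from antisolar point = D − 180° = 54.23°.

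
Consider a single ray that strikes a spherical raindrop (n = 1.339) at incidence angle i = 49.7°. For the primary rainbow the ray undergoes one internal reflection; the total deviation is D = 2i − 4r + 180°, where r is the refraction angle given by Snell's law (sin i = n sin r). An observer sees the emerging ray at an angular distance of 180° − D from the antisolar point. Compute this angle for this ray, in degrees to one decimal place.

sin r = sin 49.7° / 1.339 = 0.7627/1.339 = 0.5696; r = 34.72°.
D = 2·49.7° − 4·34.72° + 180° = 99.40° − 138.88° + 180° = 140.52°.
Angle from antisolar point = 180° − D = 39.48°.

39.5°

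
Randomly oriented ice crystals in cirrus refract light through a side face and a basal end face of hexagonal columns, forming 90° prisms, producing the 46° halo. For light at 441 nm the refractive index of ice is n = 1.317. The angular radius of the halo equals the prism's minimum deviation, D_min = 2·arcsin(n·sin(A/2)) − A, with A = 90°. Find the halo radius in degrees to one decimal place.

47.3°

n·sin(A/2) = 1.317 × sin 45° = 1.317 × 0.7071 = 0.9313.
D_min = 2·arcsin(0.9313) − 90° = 2 × 68.632° − 90° = 47.264°.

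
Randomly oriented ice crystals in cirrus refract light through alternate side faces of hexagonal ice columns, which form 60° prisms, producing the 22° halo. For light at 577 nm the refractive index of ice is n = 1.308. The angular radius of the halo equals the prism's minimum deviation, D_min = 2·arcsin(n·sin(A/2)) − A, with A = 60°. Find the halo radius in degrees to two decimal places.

21.69°

n·sin(A/2) = 1.308 × sin 30° = 1.308 × 0.5000 = 0.6540.
D_min = 2·arcsin(0.6540) − 60° = 2 × 40.844° − 60° = 21.688°.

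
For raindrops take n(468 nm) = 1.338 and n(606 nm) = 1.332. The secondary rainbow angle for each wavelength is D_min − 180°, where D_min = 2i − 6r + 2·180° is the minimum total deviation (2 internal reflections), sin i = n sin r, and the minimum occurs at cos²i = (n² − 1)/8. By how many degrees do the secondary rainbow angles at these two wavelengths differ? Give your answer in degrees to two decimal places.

1.56°

At 468 nm (n = 1.338): cos²i = 0.09878 → i = 71.682°, r = 45.195°, D_min = 232.193°, rainbow angle = 52.193°.
At 606 nm (n = 1.332): cos²i = 0.09678 → i = 71.875°, r = 45.520°, D_min = 230.628°, rainbow angle = 50.628°.
Angular width = |52.193° − 50.628°| = 1.564°.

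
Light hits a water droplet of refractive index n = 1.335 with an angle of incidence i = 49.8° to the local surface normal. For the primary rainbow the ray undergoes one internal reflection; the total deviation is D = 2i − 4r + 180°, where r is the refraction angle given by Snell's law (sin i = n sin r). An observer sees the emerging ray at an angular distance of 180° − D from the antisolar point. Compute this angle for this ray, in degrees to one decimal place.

sin r = sin 49.8° / 1.335 = 0.7638/1.335 = 0.5721; r = 34.90°.
D = 2·49.8° − 4·34.90° + 180° = 99.60° − 139.60° + 180° = 140.00°.
Angle from antisolar point = 180° − D = 40.00°.

40.0°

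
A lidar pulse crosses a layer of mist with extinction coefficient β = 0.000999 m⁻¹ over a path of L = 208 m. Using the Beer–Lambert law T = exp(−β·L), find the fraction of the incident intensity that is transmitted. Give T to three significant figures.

τ = β·L = 0.000999 × 208 = 0.2078.
T = exp(−0.2078) = 0.8124.

0.812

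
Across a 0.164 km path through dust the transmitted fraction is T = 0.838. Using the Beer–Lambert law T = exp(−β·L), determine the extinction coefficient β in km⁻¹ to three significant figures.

Beer–Lambert: T = exp(−βL) ⇒ β = −ln(T)/L = −ln(0.838)/0.164 = 0.1767/0.164 = 1.078 km⁻¹.

1.08 km⁻¹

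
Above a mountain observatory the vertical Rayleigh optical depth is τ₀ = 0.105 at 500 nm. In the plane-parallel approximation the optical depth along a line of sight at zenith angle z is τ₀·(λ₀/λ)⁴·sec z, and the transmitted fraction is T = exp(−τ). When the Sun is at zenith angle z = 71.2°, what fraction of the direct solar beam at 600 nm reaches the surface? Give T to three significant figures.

sec 71.2° = 3.1030.
τ = 0.105 × (500/600)⁴ × 3.1030 = 0.105 × 0.4823 × 3.1030 = 0.1571.
T = exp(−0.1571) = 0.8546.

0.855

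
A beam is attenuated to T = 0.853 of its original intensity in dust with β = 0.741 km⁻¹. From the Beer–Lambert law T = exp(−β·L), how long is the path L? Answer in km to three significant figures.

0.215 km

Beer–Lambert: T = exp(−βL) ⇒ L = −ln(T)/β = −ln(0.853)/0.741 = 0.1590/0.741 = 0.2146 km.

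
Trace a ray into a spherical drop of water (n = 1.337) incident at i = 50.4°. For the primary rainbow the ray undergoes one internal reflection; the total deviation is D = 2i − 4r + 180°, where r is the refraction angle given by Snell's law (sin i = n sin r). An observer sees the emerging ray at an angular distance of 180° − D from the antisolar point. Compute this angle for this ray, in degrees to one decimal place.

40.0°

sin r = sin 50.4° / 1.337 = 0.7705/1.337 = 0.5763; r = 35.19°.
D = 2·50.4° − 4·35.19° + 180° = 100.80° − 140.76° + 180° = 140.04°.
Angle from antisolar point = 180° − D = 39.96°.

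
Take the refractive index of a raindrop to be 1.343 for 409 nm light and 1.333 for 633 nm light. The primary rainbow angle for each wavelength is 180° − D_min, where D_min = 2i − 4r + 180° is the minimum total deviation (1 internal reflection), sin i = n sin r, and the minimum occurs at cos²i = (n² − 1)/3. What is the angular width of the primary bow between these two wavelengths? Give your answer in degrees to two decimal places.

At 409 nm (n = 1.343): cos²i = 0.26788 → i = 58.830°, r = 39.577°, D_min = 139.354°, rainbow angle = 40.646°.
At 633 nm (n = 1.333): cos²i = 0.25896 → i = 59.410°, r = 40.225°, D_min = 137.922°, rainbow angle = 42.078°.
Angular width = |40.646° − 42.078°| = 1.432°.

1.43°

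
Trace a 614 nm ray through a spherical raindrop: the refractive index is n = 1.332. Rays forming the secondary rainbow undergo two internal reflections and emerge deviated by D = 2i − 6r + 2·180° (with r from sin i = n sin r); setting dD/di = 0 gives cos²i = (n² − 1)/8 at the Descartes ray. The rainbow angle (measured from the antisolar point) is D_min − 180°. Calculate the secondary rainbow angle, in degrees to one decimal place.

cos²i = (1.77422 − 1)/8 = 0.09678; i = arccos(0.31109) = 71.875°.
sin r = sin 71.875°/1.332 = 0.71350; r = 45.520°.
D_min = 2·71.875° − 6·45.520° + 360° = 230.628°.
Rainbow angle = D_min − 180° = 50.628°.

50.6°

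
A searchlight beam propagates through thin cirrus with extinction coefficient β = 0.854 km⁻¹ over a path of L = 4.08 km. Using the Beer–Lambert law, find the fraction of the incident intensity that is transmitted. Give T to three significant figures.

τ = β·L = 0.854 × 4.08 = 3.4843.
T = exp(−3.4843) = 0.0307.

0.0307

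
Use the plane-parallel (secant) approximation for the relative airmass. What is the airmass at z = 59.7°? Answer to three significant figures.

1.98

X = sec z = 1/cos 59.7° = 1/0.5045 = 1.9821.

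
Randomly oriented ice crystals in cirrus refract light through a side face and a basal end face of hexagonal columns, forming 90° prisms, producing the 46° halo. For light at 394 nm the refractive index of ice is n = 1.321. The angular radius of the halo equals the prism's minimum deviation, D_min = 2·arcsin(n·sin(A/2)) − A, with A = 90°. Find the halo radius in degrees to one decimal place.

n·sin(A/2) = 1.321 × sin 45° = 1.321 × 0.7071 = 0.9341.
D_min = 2·arcsin(0.9341) − 90° = 2 × 69.081° − 90° = 48.163°.

48.2°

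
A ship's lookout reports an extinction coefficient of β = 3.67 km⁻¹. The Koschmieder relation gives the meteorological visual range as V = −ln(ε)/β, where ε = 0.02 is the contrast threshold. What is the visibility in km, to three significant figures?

V = −ln(0.02) / 3.67 = 3.912 / 3.67 = 1.0659 km.

1.07 km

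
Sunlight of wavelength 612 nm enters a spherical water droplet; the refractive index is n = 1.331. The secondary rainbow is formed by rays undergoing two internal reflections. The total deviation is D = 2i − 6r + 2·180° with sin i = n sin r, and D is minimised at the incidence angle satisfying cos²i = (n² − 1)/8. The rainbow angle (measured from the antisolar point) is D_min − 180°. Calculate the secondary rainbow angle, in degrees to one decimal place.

50.4°

cos²i = (1.77156 − 1)/8 = 0.09645; i = arccos(0.31056) = 71.907°.
sin r = sin 71.907°/1.331 = 0.71417; r = 45.575°.
D_min = 2·71.907° − 6·45.575° + 360° = 230.365°.
Rainbow angle = D_min − 180° = 50.365°.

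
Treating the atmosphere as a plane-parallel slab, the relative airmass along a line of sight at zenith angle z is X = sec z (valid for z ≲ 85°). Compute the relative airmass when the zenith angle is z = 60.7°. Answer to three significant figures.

2.04

X = sec z = 1/cos 60.7° = 1/0.4894 = 2.0434.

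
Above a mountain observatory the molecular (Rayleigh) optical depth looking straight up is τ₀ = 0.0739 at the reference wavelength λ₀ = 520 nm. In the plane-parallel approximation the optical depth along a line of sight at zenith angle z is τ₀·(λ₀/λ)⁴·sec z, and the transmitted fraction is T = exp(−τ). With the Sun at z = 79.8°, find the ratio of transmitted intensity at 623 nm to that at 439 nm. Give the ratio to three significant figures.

1.86

Airmass: sec 79.8° = 5.6470.
τ(623 nm) = 0.0739 × (520/623)⁴ × 5.6470 = 0.0739 × 0.4854 × 5.6470 = 0.2025.
τ(439 nm) = 0.0739 × (520/439)⁴ × 5.6470 = 0.0739 × 1.9686 × 5.6470 = 0.8215.
T(623)/T(439) = exp(τ_B − τ_A) = exp(0.6190) = 1.8570.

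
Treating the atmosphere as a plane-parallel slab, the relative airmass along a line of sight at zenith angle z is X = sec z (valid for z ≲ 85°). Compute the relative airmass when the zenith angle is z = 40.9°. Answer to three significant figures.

X = sec z = 1/cos 40.9° = 1/0.7559 = 1.3230.

1.32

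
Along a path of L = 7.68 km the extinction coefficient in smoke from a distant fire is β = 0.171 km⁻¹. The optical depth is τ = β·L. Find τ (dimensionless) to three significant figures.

τ = β·L = 0.171 × 7.68 = 1.3133.

1.31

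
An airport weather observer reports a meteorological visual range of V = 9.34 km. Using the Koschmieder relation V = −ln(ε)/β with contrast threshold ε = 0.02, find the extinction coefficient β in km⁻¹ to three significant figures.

0.419 km⁻¹

β = −ln(0.02) / V = 3.912 / 9.34 = 0.4188 km⁻¹.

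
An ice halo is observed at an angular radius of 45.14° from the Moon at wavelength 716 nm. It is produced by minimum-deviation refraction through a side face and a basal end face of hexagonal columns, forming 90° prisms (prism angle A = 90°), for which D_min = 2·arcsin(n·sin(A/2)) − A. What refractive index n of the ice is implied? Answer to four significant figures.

Rearranging: n = sin((D_min + A)/2) / sin(A/2).
(D_min + A)/2 = (45.14° + 90°)/2 = 67.570°.
n = sin 67.570° / sin 45° = 0.9243 / 0.7071 = 1.3072.

1.307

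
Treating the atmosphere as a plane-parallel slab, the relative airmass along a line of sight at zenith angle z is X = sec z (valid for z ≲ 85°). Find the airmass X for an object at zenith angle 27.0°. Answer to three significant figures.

X = sec z = 1/cos 27.0° = 1/0.8910 = 1.1223.

1.12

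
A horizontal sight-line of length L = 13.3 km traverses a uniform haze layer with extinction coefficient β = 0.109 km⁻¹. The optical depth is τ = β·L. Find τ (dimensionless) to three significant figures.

τ = β·L = 0.109 × 13.3 = 1.4497.

1.45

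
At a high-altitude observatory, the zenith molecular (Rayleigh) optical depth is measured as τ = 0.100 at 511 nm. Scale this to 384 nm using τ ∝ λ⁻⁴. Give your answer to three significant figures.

τ(384 nm) = τ(511 nm) × (511/384)⁴ = 0.100 × (1.3307)⁴ = 0.100 × 3.1359 = 0.3136.

0.314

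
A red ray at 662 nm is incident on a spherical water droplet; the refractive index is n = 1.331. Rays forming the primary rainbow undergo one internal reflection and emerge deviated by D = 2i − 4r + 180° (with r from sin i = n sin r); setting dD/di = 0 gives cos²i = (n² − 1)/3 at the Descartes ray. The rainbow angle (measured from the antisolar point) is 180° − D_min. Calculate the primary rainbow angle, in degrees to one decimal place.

cos²i = (1.77156 − 1)/3 = 0.25719; i = arccos(0.50714) = 59.527°.
sin r = sin 59.527°/1.331 = 0.64753; r = 40.356°.
D_min = 2·59.527° − 4·40.356° + 180° = 137.630°.
Rainbow angle = 180° − D_min = 42.370°.

42.4°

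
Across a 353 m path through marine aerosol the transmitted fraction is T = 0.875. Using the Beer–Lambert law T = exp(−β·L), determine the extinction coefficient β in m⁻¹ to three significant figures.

0.000378 m⁻¹

Beer–Lambert: T = exp(−βL) ⇒ β = −ln(T)/L = −ln(0.875)/353 = 0.1335/353 = 0.0003783 m⁻¹.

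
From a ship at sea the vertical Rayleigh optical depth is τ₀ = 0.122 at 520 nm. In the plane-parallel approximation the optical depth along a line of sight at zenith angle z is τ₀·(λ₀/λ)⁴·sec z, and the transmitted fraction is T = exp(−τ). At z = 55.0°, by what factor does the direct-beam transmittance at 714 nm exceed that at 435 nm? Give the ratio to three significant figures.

Airmass: sec 55.0° = 1.7434.
τ(714 nm) = 0.122 × (520/714)⁴ × 1.7434 = 0.122 × 0.2813 × 1.7434 = 0.0598.
τ(435 nm) = 0.122 × (520/435)⁴ × 1.7434 = 0.122 × 2.0420 × 1.7434 = 0.4343.
T(714)/T(435) = exp(τ_B − τ_A) = exp(0.3745) = 1.4543.

1.45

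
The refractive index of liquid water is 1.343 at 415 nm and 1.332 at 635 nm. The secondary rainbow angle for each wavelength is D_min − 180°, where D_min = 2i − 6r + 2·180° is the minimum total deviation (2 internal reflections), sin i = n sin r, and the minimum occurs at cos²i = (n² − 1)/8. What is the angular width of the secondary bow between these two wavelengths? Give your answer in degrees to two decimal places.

2.85°

At 415 nm (n = 1.343): cos²i = 0.10046 → i = 71.522°, r = 44.928°, D_min = 233.478°, rainbow angle = 53.478°.
At 635 nm (n = 1.332): cos²i = 0.09678 → i = 71.875°, r = 45.520°, D_min = 230.628°, rainbow angle = 50.628°.
Angular width = |53.478° − 50.628°| = 2.849°.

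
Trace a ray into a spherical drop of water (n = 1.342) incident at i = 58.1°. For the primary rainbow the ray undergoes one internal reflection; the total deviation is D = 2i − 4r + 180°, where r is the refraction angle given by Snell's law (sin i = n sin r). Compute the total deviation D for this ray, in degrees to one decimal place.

139.2°

sin r = sin 58.1° / 1.342 = 0.8490/1.342 = 0.6326; r = 39.24°.
D = 2·58.1° − 4·39.24° + 180° = 116.20° − 156.97° + 180° = 139.23°.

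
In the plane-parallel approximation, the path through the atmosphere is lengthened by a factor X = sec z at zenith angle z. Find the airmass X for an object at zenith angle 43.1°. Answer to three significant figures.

X = sec z = 1/cos 43.1° = 1/0.7302 = 1.3696.

1.37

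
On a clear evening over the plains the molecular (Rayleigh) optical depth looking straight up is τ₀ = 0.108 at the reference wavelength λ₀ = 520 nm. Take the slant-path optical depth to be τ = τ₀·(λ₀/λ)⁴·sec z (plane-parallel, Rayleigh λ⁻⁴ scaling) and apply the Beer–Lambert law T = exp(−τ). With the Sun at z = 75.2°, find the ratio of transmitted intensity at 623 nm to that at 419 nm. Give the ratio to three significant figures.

2.22

Airmass: sec 75.2° = 3.9147.
τ(623 nm) = 0.108 × (520/623)⁴ × 3.9147 = 0.108 × 0.4854 × 3.9147 = 0.2052.
τ(419 nm) = 0.108 × (520/419)⁴ × 3.9147 = 0.108 × 2.3722 × 3.9147 = 1.0030.
T(623)/T(419) = exp(τ_B − τ_A) = exp(0.7978) = 2.2205.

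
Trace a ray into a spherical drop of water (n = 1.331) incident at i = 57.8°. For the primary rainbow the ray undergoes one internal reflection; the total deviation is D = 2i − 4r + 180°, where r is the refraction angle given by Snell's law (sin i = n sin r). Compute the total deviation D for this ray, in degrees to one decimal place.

137.7°

sin r = sin 57.8° / 1.331 = 0.8462/1.331 = 0.6358; r = 39.48°.
D = 2·57.8° − 4·39.48° + 180° = 115.60° − 157.90° + 180° = 137.70°.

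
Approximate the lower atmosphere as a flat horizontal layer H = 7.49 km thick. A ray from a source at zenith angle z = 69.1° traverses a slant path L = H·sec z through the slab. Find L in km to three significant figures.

sec z = 1/cos 69.1° = 2.8032.
L = 7.49 × 2.8032 = 20.996 km.

21.0 km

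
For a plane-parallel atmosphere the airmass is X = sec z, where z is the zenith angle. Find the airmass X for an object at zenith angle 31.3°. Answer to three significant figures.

1.17

X = sec z = 1/cos 31.3° = 1/0.8545 = 1.1703.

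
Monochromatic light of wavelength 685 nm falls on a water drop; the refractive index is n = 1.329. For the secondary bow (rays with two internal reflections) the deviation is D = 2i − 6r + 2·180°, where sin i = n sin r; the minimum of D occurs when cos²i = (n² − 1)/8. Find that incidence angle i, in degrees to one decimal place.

cos²i = (1.329² − 1)/8 = (1.76624 − 1)/8 = 0.09578.
cos i = 0.30948, so i = 71.972°.

72.0°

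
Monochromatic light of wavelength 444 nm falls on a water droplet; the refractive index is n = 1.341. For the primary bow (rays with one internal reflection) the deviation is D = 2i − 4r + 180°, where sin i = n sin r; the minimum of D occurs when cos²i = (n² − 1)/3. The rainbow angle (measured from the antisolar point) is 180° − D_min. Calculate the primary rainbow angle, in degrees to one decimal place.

cos²i = (1.79828 − 1)/3 = 0.26609; i = arccos(0.51584) = 58.946°.
sin r = sin 58.946°/1.341 = 0.63884; r = 39.705°.
D_min = 2·58.946° − 4·39.705° + 180° = 139.071°.
Rainbow angle = 180° − D_min = 40.929°.

40.9°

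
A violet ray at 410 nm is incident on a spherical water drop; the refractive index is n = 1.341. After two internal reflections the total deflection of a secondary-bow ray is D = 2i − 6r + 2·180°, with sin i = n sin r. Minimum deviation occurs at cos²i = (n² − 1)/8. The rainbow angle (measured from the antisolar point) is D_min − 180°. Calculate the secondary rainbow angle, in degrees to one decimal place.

cos²i = (1.79828 − 1)/8 = 0.09979; i = arccos(0.31589) = 71.586°.
sin r = sin 71.586°/1.341 = 0.70753; r = 45.034°.
D_min = 2·71.586° − 6·45.034° + 360° = 232.966°.
Rainbow angle = D_min − 180° = 52.966°.

53.0°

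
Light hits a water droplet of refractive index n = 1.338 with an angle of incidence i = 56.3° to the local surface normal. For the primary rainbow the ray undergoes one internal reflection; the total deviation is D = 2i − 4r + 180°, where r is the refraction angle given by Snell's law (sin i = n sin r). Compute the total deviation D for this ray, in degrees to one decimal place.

138.8°

sin r = sin 56.3° / 1.338 = 0.8320/1.338 = 0.6218; r = 38.45°.
D = 2·56.3° − 4·38.45° + 180° = 112.60° − 153.79° + 180° = 138.81°.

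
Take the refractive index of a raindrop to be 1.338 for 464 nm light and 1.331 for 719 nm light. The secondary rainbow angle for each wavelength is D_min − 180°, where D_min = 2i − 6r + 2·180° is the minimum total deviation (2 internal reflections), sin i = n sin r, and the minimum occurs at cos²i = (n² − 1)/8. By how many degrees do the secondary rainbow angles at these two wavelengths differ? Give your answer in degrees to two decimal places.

1.83°

At 464 nm (n = 1.338): cos²i = 0.09878 → i = 71.682°, r = 45.195°, D_min = 232.193°, rainbow angle = 52.193°.
At 719 nm (n = 1.331): cos²i = 0.09645 → i = 71.907°, r = 45.575°, D_min = 230.365°, rainbow angle = 50.365°.
Angular width = |52.193° − 50.365°| = 1.828°.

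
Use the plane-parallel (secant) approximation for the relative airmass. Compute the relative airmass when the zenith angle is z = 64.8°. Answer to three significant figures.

2.35

X = sec z = 1/cos 64.8° = 1/0.4258 = 2.3486.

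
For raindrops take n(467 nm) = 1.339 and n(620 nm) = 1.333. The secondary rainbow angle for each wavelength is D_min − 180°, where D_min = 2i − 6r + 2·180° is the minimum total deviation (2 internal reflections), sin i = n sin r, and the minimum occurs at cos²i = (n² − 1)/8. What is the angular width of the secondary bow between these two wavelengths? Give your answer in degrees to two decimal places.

1.56°

At 467 nm (n = 1.339): cos²i = 0.09912 → i = 71.650°, r = 45.141°, D_min = 232.451°, rainbow angle = 52.451°.
At 620 nm (n = 1.333): cos²i = 0.09711 → i = 71.843°, r = 45.466°, D_min = 230.891°, rainbow angle = 50.891°.
Angular width = |52.451° − 50.891°| = 1.560°.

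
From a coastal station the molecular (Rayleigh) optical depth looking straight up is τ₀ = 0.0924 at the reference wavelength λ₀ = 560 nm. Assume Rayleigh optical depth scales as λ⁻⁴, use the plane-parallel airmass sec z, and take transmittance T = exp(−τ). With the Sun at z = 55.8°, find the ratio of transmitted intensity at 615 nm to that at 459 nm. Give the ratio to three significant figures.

1.29

Airmass: sec 55.8° = 1.7791.
τ(615 nm) = 0.0924 × (560/615)⁴ × 1.7791 = 0.0924 × 0.6875 × 1.7791 = 0.1130.
τ(459 nm) = 0.0924 × (560/459)⁴ × 1.7791 = 0.0924 × 2.2157 × 1.7791 = 0.3642.
T(615)/T(459) = exp(τ_B − τ_A) = exp(0.2512) = 1.2856.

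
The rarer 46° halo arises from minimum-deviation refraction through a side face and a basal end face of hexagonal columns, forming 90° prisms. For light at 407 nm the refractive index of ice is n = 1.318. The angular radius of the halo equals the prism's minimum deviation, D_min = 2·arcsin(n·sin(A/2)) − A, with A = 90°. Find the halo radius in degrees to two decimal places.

47.49°

n·sin(A/2) = 1.318 × sin 45° = 1.318 × 0.7071 = 0.9320.
D_min = 2·arcsin(0.9320) − 90° = 2 × 68.743° − 90° = 47.487°.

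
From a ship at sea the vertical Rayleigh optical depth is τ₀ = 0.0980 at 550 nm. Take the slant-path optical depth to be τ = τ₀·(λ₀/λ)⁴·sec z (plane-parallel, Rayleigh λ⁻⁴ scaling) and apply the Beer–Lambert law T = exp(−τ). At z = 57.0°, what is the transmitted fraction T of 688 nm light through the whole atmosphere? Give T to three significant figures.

0.929

sec 57.0° = 1.8361.
τ = 0.0980 × (550/688)⁴ × 1.8361 = 0.0980 × 0.4084 × 1.8361 = 0.0735.
T = exp(−0.0735) = 0.9291.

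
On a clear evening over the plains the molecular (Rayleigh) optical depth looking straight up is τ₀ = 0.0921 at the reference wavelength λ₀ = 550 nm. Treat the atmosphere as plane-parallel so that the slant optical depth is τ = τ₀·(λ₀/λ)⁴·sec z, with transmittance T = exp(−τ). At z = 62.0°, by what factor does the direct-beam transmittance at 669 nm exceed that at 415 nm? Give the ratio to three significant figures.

Airmass: sec 62.0° = 2.1301.
τ(669 nm) = 0.0921 × (550/669)⁴ × 2.1301 = 0.0921 × 0.4568 × 2.1301 = 0.0896.
τ(415 nm) = 0.0921 × (550/415)⁴ × 2.1301 = 0.0921 × 3.0850 × 2.1301 = 0.6052.
T(669)/T(415) = exp(τ_B − τ_A) = exp(0.5156) = 1.6746.

1.67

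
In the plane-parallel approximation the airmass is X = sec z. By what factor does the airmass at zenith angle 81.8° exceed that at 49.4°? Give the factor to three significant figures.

4.56

X(81.8°)/X(49.4°) = sec 81.8° / sec 49.4° = cos 49.4° / cos 81.8° = 0.6508/0.1426 = 4.5627.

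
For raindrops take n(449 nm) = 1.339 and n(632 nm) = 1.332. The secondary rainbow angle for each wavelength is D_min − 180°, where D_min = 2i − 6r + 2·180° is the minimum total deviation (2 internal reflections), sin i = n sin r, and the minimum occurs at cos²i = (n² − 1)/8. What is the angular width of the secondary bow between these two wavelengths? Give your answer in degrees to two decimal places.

1.82°

At 449 nm (n = 1.339): cos²i = 0.09912 → i = 71.650°, r = 45.141°, D_min = 232.451°, rainbow angle = 52.451°.
At 632 nm (n = 1.332): cos²i = 0.09678 → i = 71.875°, r = 45.520°, D_min = 230.628°, rainbow angle = 50.628°.
Angular width = |52.451° − 50.628°| = 1.823°.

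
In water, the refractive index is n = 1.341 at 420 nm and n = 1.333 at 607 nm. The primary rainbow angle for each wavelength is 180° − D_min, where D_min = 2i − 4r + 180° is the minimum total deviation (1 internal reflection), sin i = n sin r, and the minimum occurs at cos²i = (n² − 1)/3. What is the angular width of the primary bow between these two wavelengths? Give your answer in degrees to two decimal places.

At 420 nm (n = 1.341): cos²i = 0.26609 → i = 58.946°, r = 39.705°, D_min = 139.071°, rainbow angle = 40.929°.
At 607 nm (n = 1.333): cos²i = 0.25896 → i = 59.410°, r = 40.225°, D_min = 137.922°, rainbow angle = 42.078°.
Angular width = |40.929° − 42.078°| = 1.149°.

1.15°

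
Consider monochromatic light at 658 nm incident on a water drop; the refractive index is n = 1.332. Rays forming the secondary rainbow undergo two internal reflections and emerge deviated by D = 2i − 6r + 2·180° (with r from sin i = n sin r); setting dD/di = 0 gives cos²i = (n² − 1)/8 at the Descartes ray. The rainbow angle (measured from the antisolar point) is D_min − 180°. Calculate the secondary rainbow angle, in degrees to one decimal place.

cos²i = (1.77422 − 1)/8 = 0.09678; i = arccos(0.31109) = 71.875°.
sin r = sin 71.875°/1.332 = 0.71350; r = 45.520°.
D_min = 2·71.875° − 6·45.520° + 360° = 230.628°.
Rainbow angle = D_min − 180° = 50.628°.

50.6°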